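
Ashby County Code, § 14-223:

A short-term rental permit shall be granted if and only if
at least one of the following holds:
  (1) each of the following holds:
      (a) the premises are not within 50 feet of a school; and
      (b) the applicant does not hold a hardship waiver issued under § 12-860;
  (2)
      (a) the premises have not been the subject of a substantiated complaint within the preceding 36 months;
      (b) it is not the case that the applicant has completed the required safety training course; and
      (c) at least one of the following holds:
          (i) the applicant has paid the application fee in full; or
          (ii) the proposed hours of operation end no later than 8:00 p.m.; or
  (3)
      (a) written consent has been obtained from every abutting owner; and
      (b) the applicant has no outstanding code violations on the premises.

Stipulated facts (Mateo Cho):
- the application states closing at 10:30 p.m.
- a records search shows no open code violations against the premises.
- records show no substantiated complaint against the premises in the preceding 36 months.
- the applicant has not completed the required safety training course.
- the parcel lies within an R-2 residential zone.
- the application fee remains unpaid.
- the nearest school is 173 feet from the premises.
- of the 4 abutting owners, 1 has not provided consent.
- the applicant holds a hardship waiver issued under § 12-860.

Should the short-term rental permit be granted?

No — denied.

(a) ≥50 ft from school — satisfied.
(b) not (hardship waiver) — not met.
So (1) is not satisfied (T AND F).
(a) no complaint in 36 mo. — met.
(b) not (safety training) — satisfied.
(i) fee paid — not met.
(ii) closes by 8 p.m. — not satisfied.
So (c) is not satisfied (F OR F).
(2): T AND T AND F → false.
(a) all abutters consent — fails.
(b) no code violations — satisfied.
(3) = F AND T = false.
Overall: F OR F OR F → false.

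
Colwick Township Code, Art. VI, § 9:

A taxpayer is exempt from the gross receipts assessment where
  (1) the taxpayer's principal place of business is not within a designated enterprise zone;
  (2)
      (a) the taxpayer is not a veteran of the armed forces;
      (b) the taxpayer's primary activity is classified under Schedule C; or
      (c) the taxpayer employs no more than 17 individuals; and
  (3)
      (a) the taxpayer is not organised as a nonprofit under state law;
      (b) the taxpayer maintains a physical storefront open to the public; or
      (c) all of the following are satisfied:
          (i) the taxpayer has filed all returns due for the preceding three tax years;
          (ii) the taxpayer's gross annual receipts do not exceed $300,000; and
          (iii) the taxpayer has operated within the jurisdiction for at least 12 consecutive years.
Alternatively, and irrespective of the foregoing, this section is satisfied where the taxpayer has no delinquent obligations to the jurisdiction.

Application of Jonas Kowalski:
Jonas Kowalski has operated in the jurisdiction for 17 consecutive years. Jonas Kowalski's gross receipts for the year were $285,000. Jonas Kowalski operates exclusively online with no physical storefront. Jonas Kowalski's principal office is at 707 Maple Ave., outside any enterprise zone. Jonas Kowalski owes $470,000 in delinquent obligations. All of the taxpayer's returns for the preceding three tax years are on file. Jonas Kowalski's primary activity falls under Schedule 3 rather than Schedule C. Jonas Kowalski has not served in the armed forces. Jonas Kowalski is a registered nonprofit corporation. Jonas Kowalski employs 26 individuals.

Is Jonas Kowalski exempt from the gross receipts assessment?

(1) not (in enterprise zone) — met.
(a) not (veteran) — met.
(b) Schedule C activity — not met.
(c) ≤ 17 employees — not met.
So (2) is satisfied (T OR F OR F).
(a) not (nonprofit) — not met.
(b) has storefront — fails.
(i) returns current — satisfied.
(ii) receipts ≤ $300,000 — satisfied.
(iii) ≥ 12 yrs in jurisdiction — satisfied.
(c) = T AND T AND T = true.
(3): F OR F OR T → true.
Overall = T AND T AND T = true.
Exception (no delinquency) — not satisfied.
Result: main true OR exception false → true.

Yes — exempt.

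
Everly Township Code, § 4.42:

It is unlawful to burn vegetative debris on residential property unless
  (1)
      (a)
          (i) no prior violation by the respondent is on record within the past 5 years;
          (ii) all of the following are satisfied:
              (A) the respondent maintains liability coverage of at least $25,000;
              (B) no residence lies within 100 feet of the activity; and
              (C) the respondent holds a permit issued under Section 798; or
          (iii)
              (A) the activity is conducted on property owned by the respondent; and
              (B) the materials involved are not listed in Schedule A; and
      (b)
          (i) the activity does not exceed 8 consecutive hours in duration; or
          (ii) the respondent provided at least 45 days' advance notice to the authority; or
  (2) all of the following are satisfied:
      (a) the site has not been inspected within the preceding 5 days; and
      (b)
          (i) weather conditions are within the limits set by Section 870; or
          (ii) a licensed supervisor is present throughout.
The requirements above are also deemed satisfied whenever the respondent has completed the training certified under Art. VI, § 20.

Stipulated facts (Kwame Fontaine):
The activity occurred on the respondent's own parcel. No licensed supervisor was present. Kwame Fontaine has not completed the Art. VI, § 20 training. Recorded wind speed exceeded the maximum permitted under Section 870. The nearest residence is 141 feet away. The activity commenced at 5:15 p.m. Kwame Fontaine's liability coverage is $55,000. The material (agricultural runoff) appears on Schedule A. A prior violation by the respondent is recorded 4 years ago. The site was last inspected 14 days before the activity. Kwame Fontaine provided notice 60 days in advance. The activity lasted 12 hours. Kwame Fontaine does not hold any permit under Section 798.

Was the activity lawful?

No — unlawful.

(i) no prior violation — fails.
(A) coverage ≥ $25,000 — met.
(B) no residence in 100 ft — satisfied.
(C) holds permit — not satisfied.
(ii): T AND T AND F → false.
(A) own property — holds.
(B) not (Schedule A material) — fails.
(iii) = T AND F = false.
(a) = F OR F OR F = false.
(i) ≤ 8 hrs duration — not met.
(ii) ≥45 days' notice — holds.
So (b) is satisfied (F OR T).
So (1) is not satisfied (F AND T).
(a) not (site inspected) — holds.
(i) weather ok — not satisfied.
(ii) supervisor present — fails.
(b) = F OR F = false.
So (2) is not satisfied (T AND F).
Overall: F OR F → false.
Exception (training certified) — not satisfied.
Result: main false OR exception false → false.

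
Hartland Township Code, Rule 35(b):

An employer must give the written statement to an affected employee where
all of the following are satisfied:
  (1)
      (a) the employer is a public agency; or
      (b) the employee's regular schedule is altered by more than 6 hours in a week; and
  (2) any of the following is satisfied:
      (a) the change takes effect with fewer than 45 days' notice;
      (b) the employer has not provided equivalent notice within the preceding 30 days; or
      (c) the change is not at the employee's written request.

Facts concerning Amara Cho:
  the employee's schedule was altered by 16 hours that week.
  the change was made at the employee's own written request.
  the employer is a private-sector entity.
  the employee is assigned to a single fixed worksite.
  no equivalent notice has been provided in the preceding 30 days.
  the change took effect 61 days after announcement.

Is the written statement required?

Yes — required.

(a) public agency — not satisfied.
(b) schedule shift > 6h — satisfied.
So (1) is satisfied (F OR T).
(a) < 45 days' notice — not satisfied.
(b) no recent notice — met.
(c) not employee-requested — not met.
(2) = F OR T OR F = true.
Overall = T AND T = true.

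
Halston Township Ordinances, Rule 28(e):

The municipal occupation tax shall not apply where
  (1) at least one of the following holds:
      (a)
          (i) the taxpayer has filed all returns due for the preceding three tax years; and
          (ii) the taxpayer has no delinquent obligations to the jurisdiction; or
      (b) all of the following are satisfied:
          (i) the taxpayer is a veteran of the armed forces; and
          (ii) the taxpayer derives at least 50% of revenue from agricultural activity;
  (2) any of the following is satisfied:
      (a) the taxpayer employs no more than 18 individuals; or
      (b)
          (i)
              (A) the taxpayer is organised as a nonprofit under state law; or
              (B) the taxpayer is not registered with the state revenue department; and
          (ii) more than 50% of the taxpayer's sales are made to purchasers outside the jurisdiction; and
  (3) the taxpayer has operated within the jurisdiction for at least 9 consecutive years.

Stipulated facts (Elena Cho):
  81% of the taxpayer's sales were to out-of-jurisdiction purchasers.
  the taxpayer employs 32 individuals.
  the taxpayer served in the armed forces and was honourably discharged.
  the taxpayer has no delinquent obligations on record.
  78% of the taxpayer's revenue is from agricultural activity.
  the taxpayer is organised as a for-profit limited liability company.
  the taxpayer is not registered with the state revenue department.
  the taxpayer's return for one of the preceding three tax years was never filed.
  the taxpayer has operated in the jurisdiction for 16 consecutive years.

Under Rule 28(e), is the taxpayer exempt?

Yes — exempt.

(i) returns current — fails.
(ii) no delinquency — met.
So (a) is not satisfied (F AND T).
(i) veteran — met.
(ii) ≥50% agricultural — met.
(b) = T AND T = true.
So (1) is satisfied (F OR T).
(a) ≤ 18 employees — not met.
(A) nonprofit — not satisfied.
(B) not (state-registered) — met.
So (i) is satisfied (F OR T).
(ii) >50% out-of-jur. sales — met.
(b): T AND T → true.
(2) = F OR T = true.
(3) ≥ 9 yrs in jurisdiction — met.
Overall = T AND T AND T = true.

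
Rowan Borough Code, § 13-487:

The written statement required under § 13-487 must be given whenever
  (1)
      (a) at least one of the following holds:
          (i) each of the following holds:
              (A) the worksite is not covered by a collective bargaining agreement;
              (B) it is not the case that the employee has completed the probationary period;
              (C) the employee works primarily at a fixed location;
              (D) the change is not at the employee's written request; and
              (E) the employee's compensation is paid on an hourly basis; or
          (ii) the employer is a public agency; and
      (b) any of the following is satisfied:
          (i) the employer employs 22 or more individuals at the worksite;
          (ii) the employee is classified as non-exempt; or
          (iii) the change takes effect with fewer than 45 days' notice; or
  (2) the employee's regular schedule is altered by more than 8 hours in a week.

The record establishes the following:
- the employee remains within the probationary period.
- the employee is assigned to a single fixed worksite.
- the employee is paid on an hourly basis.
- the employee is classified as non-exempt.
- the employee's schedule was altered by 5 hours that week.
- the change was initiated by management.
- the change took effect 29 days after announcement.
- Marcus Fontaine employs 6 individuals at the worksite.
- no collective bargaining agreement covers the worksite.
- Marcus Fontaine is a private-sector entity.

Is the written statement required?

(A) no CBA — satisfied.
(B) not (past probation) — holds.
(C) fixed location — met.
(D) not employee-requested — met.
(E) hourly-paid — satisfied.
(i): T AND T AND T AND T AND T → true.
(ii) public agency — not satisfied.
So (a) is satisfied (T OR F).
(i) ≥ 22 at site — not satisfied.
(ii) non-exempt — satisfied.
(iii) < 45 days' notice — met.
(b) = F OR T OR T = true.
(1) = T AND T = true.
(2) schedule shift > 8h — not met.
Overall: T OR F → true.

Yes — required.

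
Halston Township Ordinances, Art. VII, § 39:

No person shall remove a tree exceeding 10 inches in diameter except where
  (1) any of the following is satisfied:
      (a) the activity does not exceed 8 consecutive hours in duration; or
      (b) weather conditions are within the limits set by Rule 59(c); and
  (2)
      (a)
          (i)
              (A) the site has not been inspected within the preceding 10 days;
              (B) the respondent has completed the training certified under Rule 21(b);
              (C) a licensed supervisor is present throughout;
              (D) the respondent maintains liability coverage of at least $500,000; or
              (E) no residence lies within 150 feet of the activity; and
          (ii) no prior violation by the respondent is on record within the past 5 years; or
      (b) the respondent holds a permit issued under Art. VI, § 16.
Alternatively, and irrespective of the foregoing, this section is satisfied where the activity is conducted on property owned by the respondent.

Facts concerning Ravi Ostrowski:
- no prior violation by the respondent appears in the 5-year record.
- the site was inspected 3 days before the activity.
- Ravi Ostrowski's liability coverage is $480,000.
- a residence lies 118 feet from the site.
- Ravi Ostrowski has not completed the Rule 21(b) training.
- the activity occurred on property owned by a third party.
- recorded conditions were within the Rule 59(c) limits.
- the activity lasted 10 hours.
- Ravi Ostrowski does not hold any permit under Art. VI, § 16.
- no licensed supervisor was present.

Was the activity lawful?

No — unlawful.

(a) ≤ 8 hrs duration — not met.
(b) weather ok — satisfied.
So (1) is satisfied (F OR T).
(A) not (site inspected) — not satisfied.
(B) training certified — not satisfied.
(C) supervisor present — not met.
(D) coverage ≥ $500,000 — not satisfied.
(E) no residence in 150 ft — not satisfied.
(i) = F OR F OR F OR F OR F = false.
(ii) no prior violation — satisfied.
So (a) is not satisfied (F AND T).
(b) holds permit — fails.
(2): F OR F → false.
Overall: T AND F → false.
Exception (own property) — not satisfied.
Result: main false OR exception false → false.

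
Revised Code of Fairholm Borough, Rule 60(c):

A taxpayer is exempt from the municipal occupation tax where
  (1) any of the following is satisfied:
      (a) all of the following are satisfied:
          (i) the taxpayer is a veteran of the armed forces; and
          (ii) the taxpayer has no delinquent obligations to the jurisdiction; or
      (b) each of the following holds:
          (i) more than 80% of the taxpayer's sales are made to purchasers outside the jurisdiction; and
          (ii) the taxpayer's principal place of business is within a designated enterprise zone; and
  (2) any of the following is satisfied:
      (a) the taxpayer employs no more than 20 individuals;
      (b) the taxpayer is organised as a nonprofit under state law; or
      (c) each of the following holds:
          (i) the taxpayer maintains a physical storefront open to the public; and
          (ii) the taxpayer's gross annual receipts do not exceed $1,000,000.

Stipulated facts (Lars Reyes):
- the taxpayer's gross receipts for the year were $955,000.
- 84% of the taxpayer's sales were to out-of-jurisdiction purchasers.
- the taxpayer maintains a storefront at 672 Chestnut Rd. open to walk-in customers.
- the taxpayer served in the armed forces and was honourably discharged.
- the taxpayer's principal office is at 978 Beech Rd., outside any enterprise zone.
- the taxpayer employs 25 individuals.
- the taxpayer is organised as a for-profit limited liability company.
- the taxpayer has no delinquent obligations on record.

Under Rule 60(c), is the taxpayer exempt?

(i) veteran — satisfied.
(ii) no delinquency — met.
So (a) is satisfied (T AND T).
(i) >80% out-of-jur. sales — holds.
(ii) in enterprise zone — not satisfied.
(b) = T AND F = false.
(1): T OR F → true.
(a) ≤ 20 employees — not met.
(b) nonprofit — not satisfied.
(i) has storefront — satisfied.
(ii) receipts ≤ $1,000,000 — holds.
(c) = T AND T = true.
(2) = F OR F OR T = true.
So Overall is satisfied (T AND T).

Yes — exempt.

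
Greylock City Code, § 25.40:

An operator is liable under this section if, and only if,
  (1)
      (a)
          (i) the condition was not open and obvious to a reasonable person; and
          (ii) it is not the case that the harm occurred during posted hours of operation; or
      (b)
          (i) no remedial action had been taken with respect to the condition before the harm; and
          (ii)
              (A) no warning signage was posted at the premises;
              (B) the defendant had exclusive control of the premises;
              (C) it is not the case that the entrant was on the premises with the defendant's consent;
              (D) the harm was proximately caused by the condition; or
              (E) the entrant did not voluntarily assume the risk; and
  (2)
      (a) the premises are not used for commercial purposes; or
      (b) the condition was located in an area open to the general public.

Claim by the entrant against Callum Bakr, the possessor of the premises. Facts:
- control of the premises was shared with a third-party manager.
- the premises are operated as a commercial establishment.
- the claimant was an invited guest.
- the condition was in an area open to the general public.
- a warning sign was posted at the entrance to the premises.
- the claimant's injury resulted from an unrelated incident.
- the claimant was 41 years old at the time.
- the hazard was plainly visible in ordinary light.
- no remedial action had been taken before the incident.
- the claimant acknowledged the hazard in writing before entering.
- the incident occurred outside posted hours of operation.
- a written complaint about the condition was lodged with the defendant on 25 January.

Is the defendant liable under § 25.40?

No — not liable.

(i) not open/obvious — not met.
(ii) not (during posted hours) — holds.
(a) = F AND T = false.
(i) no remedial action — met.
(A) no signage posted — fails.
(B) exclusive control — fails.
(C) not (consent to enter) — not satisfied.
(D) proximate cause — not met.
(E) no assumed risk — not satisfied.
(ii): F OR F OR F OR F OR F → false.
(b): T AND F → false.
(1) = F OR F = false.
(a) not (commercial use) — not satisfied.
(b) public area — met.
(2): F OR T → true.
Overall: F AND T → false.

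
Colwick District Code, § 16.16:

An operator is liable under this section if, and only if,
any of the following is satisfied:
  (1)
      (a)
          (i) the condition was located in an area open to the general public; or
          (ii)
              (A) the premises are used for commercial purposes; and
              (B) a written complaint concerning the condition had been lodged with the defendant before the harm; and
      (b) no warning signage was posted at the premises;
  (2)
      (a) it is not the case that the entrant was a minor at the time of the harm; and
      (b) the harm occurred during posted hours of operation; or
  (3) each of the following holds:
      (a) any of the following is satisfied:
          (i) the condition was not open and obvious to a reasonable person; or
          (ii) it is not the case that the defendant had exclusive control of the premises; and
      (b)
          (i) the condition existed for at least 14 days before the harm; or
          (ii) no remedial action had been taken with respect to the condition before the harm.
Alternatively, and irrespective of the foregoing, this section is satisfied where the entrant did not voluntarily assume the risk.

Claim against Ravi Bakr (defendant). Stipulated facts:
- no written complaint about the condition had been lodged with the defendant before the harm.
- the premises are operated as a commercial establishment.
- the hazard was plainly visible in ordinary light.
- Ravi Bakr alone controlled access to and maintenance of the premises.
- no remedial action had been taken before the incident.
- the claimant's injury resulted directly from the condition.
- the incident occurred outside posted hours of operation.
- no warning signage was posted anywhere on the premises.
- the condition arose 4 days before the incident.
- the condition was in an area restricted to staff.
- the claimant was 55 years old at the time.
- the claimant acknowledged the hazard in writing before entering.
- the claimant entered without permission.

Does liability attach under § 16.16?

(i) public area — not satisfied.
(A) commercial use — satisfied.
(B) complaint lodged — not met.
(ii) = T AND F = false.
So (a) is not satisfied (F OR F).
(b) no signage posted — holds.
(1): F AND T → false.
(a) not (entrant a minor) — met.
(b) during posted hours — not satisfied.
(2) = T AND F = false.
(i) not open/obvious — not met.
(ii) not (exclusive control) — fails.
So (a) is not satisfied (F OR F).
(i) condition ≥14 days old — fails.
(ii) no remedial action — met.
So (b) is satisfied (F OR T).
(3): F AND T → false.
Overall: F OR F OR F → false.
Exception (no assumed risk) — not satisfied.
Result: main false OR exception false → false.

No — not liable.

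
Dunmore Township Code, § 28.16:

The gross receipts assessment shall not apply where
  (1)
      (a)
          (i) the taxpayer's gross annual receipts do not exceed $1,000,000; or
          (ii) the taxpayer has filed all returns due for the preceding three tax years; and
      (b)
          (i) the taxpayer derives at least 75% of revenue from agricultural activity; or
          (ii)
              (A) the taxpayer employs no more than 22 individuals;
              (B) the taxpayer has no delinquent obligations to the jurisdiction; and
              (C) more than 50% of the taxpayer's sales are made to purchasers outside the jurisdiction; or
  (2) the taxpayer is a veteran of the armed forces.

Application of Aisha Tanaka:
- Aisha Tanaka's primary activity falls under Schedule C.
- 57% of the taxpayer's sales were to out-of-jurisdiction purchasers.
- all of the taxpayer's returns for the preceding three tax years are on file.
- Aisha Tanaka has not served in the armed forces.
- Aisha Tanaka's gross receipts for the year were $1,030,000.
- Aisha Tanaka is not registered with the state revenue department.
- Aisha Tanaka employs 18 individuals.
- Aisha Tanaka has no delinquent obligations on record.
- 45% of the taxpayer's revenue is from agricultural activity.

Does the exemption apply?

Yes — exempt.

(i) receipts ≤ $1,000,000 — not met.
(ii) returns current — holds.
(a): F OR T → true.
(i) ≥75% agricultural — fails.
(A) ≤ 22 employees — met.
(B) no delinquency — satisfied.
(C) >50% out-of-jur. sales — holds.
(ii) = T AND T AND T = true.
(b) = F OR T = true.
(1): T AND T → true.
(2) veteran — not satisfied.
Overall = T OR F = true.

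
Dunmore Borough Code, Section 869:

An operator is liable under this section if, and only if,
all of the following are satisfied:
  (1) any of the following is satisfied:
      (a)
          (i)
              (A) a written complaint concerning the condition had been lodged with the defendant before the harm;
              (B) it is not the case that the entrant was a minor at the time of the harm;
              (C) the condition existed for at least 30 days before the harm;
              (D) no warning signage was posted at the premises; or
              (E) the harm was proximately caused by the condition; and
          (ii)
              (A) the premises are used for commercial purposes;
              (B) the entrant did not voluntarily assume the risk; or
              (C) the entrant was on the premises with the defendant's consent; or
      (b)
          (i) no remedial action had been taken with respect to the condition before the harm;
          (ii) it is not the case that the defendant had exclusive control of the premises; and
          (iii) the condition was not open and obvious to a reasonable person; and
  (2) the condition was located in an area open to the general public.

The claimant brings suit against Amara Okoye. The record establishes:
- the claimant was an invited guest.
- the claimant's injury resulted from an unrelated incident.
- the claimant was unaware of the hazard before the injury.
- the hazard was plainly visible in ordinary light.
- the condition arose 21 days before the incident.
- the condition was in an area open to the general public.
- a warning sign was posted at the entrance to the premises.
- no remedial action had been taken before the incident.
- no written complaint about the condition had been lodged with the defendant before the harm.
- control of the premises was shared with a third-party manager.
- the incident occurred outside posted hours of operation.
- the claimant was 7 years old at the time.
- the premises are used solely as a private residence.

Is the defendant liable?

No — not liable.

(A) complaint lodged — not met.
(B) not (entrant a minor) — fails.
(C) condition ≥30 days old — fails.
(D) no signage posted — fails.
(E) proximate cause — not satisfied.
So (i) is not satisfied (F OR F OR F OR F OR F).
(A) commercial use — not met.
(B) no assumed risk — met.
(C) consent to enter — met.
So (ii) is satisfied (F OR T OR T).
So (a) is not satisfied (F AND T).
(i) no remedial action — holds.
(ii) not (exclusive control) — met.
(iii) not open/obvious — fails.
(b): T AND T AND F → false.
(1): F OR F → false.
(2) public area — holds.
Overall: F AND T → false.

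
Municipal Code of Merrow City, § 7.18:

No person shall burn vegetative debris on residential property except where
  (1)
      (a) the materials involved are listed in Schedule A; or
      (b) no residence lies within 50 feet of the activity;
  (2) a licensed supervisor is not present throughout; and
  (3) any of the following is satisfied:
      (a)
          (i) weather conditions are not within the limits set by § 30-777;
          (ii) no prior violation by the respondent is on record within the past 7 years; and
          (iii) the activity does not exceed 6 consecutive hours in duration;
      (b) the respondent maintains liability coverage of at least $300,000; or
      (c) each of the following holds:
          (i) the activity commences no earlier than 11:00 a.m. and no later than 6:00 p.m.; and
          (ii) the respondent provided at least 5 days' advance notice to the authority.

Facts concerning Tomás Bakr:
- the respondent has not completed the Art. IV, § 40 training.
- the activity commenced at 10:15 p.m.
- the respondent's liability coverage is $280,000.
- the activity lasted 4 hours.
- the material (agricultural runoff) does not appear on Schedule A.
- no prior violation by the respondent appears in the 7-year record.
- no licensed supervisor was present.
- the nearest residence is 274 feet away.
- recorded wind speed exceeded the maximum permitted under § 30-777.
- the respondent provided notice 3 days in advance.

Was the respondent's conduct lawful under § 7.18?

(a) Schedule A material — fails.
(b) no residence in 50 ft — met.
So (1) is satisfied (F OR T).
(2) not (supervisor present) — holds.
(i) not (weather ok) — holds.
(ii) no prior violation — satisfied.
(iii) ≤ 6 hrs duration — met.
So (a) is satisfied (T AND T AND T).
(b) coverage ≥ $300,000 — fails.
(i) start within hours — not met.
(ii) ≥5 days' notice — not met.
(c): F AND F → false.
(3): T OR F OR F → true.
Overall = T AND T AND T = true.

Yes — lawful.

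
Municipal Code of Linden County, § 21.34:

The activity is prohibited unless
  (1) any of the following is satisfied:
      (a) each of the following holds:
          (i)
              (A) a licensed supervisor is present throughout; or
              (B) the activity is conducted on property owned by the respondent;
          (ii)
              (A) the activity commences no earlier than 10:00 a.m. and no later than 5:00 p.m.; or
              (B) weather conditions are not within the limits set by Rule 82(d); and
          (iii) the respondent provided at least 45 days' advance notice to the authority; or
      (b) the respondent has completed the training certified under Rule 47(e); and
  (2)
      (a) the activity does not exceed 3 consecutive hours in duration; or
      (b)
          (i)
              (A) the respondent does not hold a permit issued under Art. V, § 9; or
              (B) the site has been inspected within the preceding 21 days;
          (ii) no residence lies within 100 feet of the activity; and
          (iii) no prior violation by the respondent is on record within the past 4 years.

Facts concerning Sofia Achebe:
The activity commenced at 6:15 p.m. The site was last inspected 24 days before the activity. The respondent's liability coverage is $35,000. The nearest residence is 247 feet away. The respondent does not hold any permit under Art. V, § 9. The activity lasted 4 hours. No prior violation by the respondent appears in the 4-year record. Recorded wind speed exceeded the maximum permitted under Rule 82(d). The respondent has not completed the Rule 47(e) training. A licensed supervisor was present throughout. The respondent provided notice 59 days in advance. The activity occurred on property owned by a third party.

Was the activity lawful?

(A) supervisor present — holds.
(B) own property — not satisfied.
(i): T OR F → true.
(A) start within hours — not satisfied.
(B) not (weather ok) — holds.
So (ii) is satisfied (F OR T).
(iii) ≥45 days' notice — met.
(a) = T AND T AND T = true.
(b) training certified — not met.
So (1) is satisfied (T OR F).
(a) ≤ 3 hrs duration — not met.
(A) not (holds permit) — met.
(B) site inspected — fails.
(i) = T OR F = true.
(ii) no residence in 100 ft — holds.
(iii) no prior violation — satisfied.
So (b) is satisfied (T AND T AND T).
So (2) is satisfied (F OR T).
Overall: T AND T → true.

Yes — lawful.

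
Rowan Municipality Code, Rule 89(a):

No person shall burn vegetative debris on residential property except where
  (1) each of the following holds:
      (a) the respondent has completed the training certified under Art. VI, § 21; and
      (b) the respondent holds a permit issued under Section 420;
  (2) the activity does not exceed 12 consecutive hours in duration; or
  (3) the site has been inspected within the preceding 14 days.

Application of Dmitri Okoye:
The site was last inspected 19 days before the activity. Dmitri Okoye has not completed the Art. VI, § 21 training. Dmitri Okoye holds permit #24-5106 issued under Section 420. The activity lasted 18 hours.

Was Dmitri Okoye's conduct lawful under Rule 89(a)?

No — unlawful.

(a) training certified — fails.
(b) holds permit — satisfied.
(1) = F AND T = false.
(2) ≤ 12 hrs duration — not satisfied.
(3) site inspected — not met.
Overall = F OR F OR F = false.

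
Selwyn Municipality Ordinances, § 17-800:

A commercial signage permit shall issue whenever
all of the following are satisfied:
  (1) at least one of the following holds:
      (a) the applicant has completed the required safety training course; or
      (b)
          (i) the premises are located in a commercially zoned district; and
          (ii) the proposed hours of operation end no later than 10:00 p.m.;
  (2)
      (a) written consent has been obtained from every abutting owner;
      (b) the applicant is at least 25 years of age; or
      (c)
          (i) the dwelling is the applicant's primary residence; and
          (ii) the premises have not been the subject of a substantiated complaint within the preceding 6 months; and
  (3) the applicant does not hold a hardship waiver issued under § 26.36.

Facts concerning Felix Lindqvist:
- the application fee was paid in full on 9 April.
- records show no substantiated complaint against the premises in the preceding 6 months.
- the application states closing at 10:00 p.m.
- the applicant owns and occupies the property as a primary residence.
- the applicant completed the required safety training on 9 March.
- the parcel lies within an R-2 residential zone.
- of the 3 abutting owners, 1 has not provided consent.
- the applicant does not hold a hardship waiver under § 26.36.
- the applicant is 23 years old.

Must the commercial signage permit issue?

(a) safety training — satisfied.
(i) commercially zoned — fails.
(ii) closes by 10 p.m. — met.
So (b) is not satisfied (F AND T).
(1): T OR F → true.
(a) all abutters consent — not met.
(b) age ≥ 25 — fails.
(i) primary residence — holds.
(ii) no complaint in 6 mo. — holds.
(c): T AND T → true.
(2): F OR F OR T → true.
(3) not (hardship waiver) — holds.
Overall: T AND T AND T → true.

Yes — granted.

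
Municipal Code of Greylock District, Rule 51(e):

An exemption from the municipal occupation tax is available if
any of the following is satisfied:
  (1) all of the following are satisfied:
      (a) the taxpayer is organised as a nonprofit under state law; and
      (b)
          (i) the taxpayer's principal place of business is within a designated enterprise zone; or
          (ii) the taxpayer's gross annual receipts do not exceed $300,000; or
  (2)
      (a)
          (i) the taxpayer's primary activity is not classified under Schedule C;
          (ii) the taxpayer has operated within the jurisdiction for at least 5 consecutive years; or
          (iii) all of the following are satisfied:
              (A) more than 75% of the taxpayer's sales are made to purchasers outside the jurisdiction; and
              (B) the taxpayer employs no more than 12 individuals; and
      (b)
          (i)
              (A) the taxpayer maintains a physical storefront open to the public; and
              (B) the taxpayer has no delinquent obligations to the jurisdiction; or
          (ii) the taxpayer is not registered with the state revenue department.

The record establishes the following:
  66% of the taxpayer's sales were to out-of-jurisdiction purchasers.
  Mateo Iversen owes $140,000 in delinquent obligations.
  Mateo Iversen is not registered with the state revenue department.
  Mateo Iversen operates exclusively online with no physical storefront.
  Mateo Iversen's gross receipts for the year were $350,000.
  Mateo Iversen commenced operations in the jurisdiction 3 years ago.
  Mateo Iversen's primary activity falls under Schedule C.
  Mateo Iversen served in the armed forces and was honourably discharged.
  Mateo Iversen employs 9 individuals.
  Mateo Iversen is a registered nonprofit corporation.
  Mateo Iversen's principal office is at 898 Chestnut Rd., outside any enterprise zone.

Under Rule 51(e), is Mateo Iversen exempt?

No — not exempt.

(a) nonprofit — met.
(i) in enterprise zone — not met.
(ii) receipts ≤ $300,000 — fails.
So (b) is not satisfied (F OR F).
So (1) is not satisfied (T AND F).
(i) not (Schedule C activity) — fails.
(ii) ≥ 5 yrs in jurisdiction — not satisfied.
(A) >75% out-of-jur. sales — not satisfied.
(B) ≤ 12 employees — holds.
(iii) = F AND T = false.
(a) = F OR F OR F = false.
(A) has storefront — not met.
(B) no delinquency — not satisfied.
(i): F AND F → false.
(ii) not (state-registered) — met.
(b): F OR T → true.
(2): F AND T → false.
Overall: F OR F → false.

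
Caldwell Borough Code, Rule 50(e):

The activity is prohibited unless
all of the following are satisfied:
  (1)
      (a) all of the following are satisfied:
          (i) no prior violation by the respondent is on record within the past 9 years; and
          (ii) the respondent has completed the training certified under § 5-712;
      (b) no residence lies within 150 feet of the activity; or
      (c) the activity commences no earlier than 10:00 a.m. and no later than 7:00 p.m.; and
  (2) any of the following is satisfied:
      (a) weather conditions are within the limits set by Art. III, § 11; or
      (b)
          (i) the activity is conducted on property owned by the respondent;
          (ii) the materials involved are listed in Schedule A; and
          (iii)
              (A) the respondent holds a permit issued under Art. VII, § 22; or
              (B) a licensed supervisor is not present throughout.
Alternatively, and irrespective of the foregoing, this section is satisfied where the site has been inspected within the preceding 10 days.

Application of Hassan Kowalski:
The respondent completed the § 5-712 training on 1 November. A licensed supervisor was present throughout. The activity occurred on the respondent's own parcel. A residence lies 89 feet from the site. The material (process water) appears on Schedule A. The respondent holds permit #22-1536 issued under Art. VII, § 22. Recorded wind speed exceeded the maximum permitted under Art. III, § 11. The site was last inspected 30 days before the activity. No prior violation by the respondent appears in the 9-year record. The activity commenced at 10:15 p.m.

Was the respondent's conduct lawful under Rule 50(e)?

Yes — lawful.

(i) no prior violation — met.
(ii) training certified — met.
(a) = T AND T = true.
(b) no residence in 150 ft — fails.
(c) start within hours — not satisfied.
So (1) is satisfied (T OR F OR F).
(a) weather ok — fails.
(i) own property — met.
(ii) Schedule A material — holds.
(A) holds permit — satisfied.
(B) not (supervisor present) — not met.
So (iii) is satisfied (T OR F).
So (b) is satisfied (T AND T AND T).
(2) = F OR T = true.
Overall: T AND T → true.
Exception (site inspected) — not satisfied.
Result: main true OR exception false → true.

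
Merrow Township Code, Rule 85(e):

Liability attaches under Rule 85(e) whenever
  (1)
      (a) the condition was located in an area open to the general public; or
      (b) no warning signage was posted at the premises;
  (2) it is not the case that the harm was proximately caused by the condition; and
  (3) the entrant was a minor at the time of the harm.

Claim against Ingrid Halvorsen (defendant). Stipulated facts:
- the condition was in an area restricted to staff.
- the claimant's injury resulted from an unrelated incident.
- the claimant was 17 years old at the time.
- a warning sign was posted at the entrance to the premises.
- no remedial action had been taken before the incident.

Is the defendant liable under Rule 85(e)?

(a) public area — fails.
(b) no signage posted — not satisfied.
(1): F OR F → false.
(2) not (proximate cause) — satisfied.
(3) entrant a minor — met.
Overall = F AND T AND T = false.

No — not liable.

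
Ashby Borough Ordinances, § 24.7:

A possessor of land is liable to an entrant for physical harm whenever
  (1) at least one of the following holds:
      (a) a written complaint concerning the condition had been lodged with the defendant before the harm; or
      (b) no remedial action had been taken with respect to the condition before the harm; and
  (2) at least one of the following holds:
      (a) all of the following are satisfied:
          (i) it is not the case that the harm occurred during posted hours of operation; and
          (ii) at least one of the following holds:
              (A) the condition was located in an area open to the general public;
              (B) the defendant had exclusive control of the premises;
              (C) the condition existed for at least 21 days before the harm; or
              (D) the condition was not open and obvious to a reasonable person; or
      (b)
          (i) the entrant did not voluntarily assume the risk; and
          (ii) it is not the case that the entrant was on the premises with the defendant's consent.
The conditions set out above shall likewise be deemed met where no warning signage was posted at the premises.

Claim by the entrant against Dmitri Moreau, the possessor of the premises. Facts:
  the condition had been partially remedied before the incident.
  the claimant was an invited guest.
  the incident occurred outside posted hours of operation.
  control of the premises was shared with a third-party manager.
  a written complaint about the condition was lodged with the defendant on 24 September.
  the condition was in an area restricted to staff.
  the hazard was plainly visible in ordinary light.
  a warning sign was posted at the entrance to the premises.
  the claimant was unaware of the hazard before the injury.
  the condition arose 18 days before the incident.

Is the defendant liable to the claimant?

No — not liable.

(a) complaint lodged — satisfied.
(b) no remedial action — not met.
(1) = T OR F = true.
(i) not (during posted hours) — satisfied.
(A) public area — not satisfied.
(B) exclusive control — not satisfied.
(C) condition ≥21 days old — fails.
(D) not open/obvious — not met.
(ii): F OR F OR F OR F → false.
So (a) is not satisfied (T AND F).
(i) no assumed risk — met.
(ii) not (consent to enter) — fails.
So (b) is not satisfied (T AND F).
So (2) is not satisfied (F OR F).
Overall: T AND F → false.
Exception (no signage posted) — not satisfied.
Result: main false OR exception false → false.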